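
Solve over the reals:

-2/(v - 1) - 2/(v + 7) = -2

Multiply both sides by (v - 1)(v + 7):
-2(v + 7) - 2(v - 1) = -2(v - 1)(v + 7).
Expand and collect terms: -2v² - 8v + 26 = 0.
By the quadratic formula, v = (8 ± √272) / -4, so v ≈ -6.1231 or v ≈ 2.1231.
Neither value makes a denominator zero (v ≠ 1, v ≠ -7), so both are valid.

v = -6.1231 or v = 2.1231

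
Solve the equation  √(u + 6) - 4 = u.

u = -2

Isolate the radical: √(u + 6) = u + 4.
Square both sides: u + 6 = (u + 4)².
Expand and rearrange: u² + 7u + 10 = 0.
Solving gives u = -2 or u = -5.
Check each candidate in the original equation:
  u = -2: √(4) = 2, while u + 4 = 2 — valid.
  u = -5: √(1) = 1, while u + 4 = -1 — extraneous.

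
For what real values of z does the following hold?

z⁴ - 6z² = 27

Let u = z². The equation becomes u² - 6u - 27 = 0.
Factor: (u - 9)(u + 3) = 0, so u = 9 or u = -3.
z² = 9 gives z = ±3.
z² = -3 < 0 has no real solution.

z = -3 or z = 3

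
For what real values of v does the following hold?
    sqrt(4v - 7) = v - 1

Square both sides: 4v - 7 = (v - 1)^2.
Expand and rearrange: v^2 - 6v + 8 = 0.
Solving gives v = 4 or v = 2.
Check each candidate in the original equation:
  v = 4: sqrt(9) = 3, while v - 1 = 3 — valid.
  v = 2: sqrt(1) = 1, while v - 1 = 1 — valid.

v = 2 or v = 4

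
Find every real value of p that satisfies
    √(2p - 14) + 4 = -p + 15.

Isolate the radical: √(2p - 14) = -p + 11.
Square both sides: 2p - 14 = (-p + 11)².
Expand and rearrange: p² - 24p + 135 = 0.
Solving gives p = 15 or p = 9.
Check each candidate in the original equation:
  p = 15: √(16) = 4, while -p + 11 = -4 — extraneous.
  p = 9: √(4) = 2, while -p + 11 = 2 — valid.

p = 9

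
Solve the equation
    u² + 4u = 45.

Bring every term to one side: u² + 4u - 45 = 0.
Factor: (u + 9)(u - 5) = 0.
So u = -9 or u = 5.

u = -9 or u = 5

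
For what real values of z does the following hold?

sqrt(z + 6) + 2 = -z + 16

z = 10

Isolate the radical: sqrt(z + 6) = -z + 14.
Square both sides: z + 6 = (-z + 14)^2.
Expand and rearrange: z^2 - 29z + 190 = 0.
Solving gives z = 19 or z = 10.
Check each candidate in the original equation:
  z = 19: sqrt(25) = 5, while -z + 14 = -5 — extraneous.
  z = 10: sqrt(16) = 4, while -z + 14 = 4 — valid.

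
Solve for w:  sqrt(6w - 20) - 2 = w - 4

Isolate the radical: sqrt(6w - 20) = w - 2.
Square both sides: 6w - 20 = (w - 2)^2.
Expand and rearrange: w^2 - 10w + 24 = 0.
Solving gives w = 6 or w = 4.
Check each candidate in the original equation:
  w = 6: sqrt(16) = 4, while w - 2 = 4 — valid.
  w = 4: sqrt(4) = 2, while w - 2 = 2 — valid.

w = 4 or w = 6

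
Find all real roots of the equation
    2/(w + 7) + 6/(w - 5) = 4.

Multiply both sides by (w + 7)(w - 5):
2(w - 5) + 6(w + 7) = 4(w + 7)(w - 5).
Expand and collect terms: 4w^2 - 172 = 0.
By the quadratic formula, w = (0 +/- sqrt(2752)) / 8, so w ~= 6.5574 or w ~= -6.5574.
Neither value makes a denominator zero (w != -7, w != 5), so both are valid.

w = -6.5574 or w = 6.5574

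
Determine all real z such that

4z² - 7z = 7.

z = -0.7111 or z = 2.4611

Rearrange to standard form: 4z² - 7z - 7 = 0.
Discriminant: (-7)² − 4·4·(-7) = 161.
Quadratic formula: z = (7 ± √161) / 8.
So z = 7/8 + √(161)/8 ≈ 2.4611 or z = 7/8 - √(161)/8 ≈ -0.7111.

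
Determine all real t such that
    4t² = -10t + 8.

t = -3.1375 or t = 0.6375

Rearrange to standard form: 4t² + 10t - 8 = 0.
Discriminant: (10)² − 4·4·(-8) = 228.
Quadratic formula: t = (-10 ± √228) / 8.
So t = -5/4 + √(57)/4 ≈ 0.6375 or t = -√(57)/4 - 5/4 ≈ -3.1375.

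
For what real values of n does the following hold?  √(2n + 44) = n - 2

Square both sides: 2n + 44 = (n - 2)².
Expand and rearrange: n² - 6n - 40 = 0.
Solving gives n = 10 or n = -4.
Check each candidate in the original equation:
  n = 10: √(64) = 8, while n - 2 = 8 — valid.
  n = -4: √(36) = 6, while n - 2 = -6 — extraneous.

n = 10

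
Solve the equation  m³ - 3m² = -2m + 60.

Rearrange: m³ - 3m² + 2m - 60 = 0.
Possible rational roots are divisors of -60. Testing m = 5 gives 0, so (m - 5) is a factor.
Divide: m³ - 3m² + 2m - 60 = (m - 5)(m² + 2m + 12).
The quadratic m² + 2m + 12 has discriminant -44 < 0, so no further real roots.

m = 5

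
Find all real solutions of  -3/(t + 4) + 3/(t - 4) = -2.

t = -2 or t = 2

Multiply both sides by (t + 4)(t - 4):
-3(t - 4) + 3(t + 4) = -2(t + 4)(t - 4).
Expand and collect terms: -2t² + 8 = 0.
Factor or apply the quadratic formula: t = -2 or t = 2.
Neither value makes a denominator zero (t ≠ -4, t ≠ 4), so both are valid.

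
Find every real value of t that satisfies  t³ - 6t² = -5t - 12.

Rearrange: t³ - 6t² + 5t + 12 = 0.
Possible rational roots are divisors of 12. Testing t = 4 gives 0, so (t - 4) is a factor.
Divide: t³ - 6t² + 5t + 12 = (t - 4)(t² - 2t - 3).
Factor the quadratic: t = 3 or t = -1.

t = -1 or t = 3 or t = 4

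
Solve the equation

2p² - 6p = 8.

p = -1 or p = 4

Bring every term to one side: 2p² - 6p - 8 = 0.
Factor: 2(p + 1)(p - 4) = 0.
So p = -1 or p = 4.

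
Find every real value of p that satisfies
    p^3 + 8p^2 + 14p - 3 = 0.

Possible rational roots are divisors of -3. Testing p = -3 gives 0, so (p + 3) is a factor.
Divide: p^3 + 8p^2 + 14p - 3 = (p + 3)(p^2 + 5p - 1).
Apply the quadratic formula to p^2 + 5p - 1 = 0: p = (-5 +/- sqrt(29))/2, i.e. p ~= 0.1926 or p ~= -5.1926.

p = -5.1926 or p = -3 or p = 0.1926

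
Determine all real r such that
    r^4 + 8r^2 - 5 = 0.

r = -0.7633 or r = 0.7633

Let u = r^2. The equation becomes u^2 + 8u - 5 = 0.
By the quadratic formula, u = -4 + sqrt(21) or u = -sqrt(21) - 4.
r^2 = -4 + sqrt(21) gives r = +/-sqrt(-4 + sqrt(21)) ~= +/-0.7633.
r^2 = -sqrt(21) - 4 < 0 has no real solution.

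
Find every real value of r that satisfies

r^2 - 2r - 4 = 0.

r = -1.2361 or r = 3.2361

Discriminant: (-2)^2 - 4*1*(-4) = 20.
Quadratic formula: r = (2 +/- sqrt(20)) / 2.
So r = 1 + sqrt(5) ~= 3.2361 or r = 1 - sqrt(5) ~= -1.2361.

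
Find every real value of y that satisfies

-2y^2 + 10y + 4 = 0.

Discriminant: (10)^2 - 4*(-2)*4 = 132.
Quadratic formula: y = (-10 +/- sqrt(132)) / (-4).
So y = 5/2 - sqrt(33)/2 ~= -0.3723 or y = 5/2 + sqrt(33)/2 ~= 5.3723.

y = -0.3723 or y = 5.3723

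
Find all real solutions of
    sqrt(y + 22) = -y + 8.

y = 3

Square both sides: y + 22 = (-y + 8)^2.
Expand and rearrange: y^2 - 17y + 42 = 0.
Solving gives y = 14 or y = 3.
Check each candidate in the original equation:
  y = 14: sqrt(36) = 6, while -y + 8 = -6 — extraneous.
  y = 3: sqrt(25) = 5, while -y + 8 = 5 — valid.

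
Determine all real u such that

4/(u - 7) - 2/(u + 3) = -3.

Multiply both sides by (u - 7)(u + 3):
4(u + 3) - 2(u - 7) = -3(u - 7)(u + 3).
Expand and collect terms: -3u² + 10u + 37 = 0.
By the quadratic formula, u = (-10 ± √544) / -6, so u ≈ -2.2206 or u ≈ 5.554.
Neither value makes a denominator zero (u ≠ 7, u ≠ -3), so both are valid.

u = -2.2206 or u = 5.554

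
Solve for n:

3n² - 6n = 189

n = -7 or n = 9

Bring every term to one side: 3n² - 6n - 189 = 0.
Factor: 3(n - 9)(n + 7) = 0.
So n = 9 or n = -7.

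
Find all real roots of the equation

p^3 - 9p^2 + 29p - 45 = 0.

Possible rational roots are divisors of -45. Testing p = 5 gives 0, so (p - 5) is a factor.
Divide: p^3 - 9p^2 + 29p - 45 = (p - 5)(p^2 - 4p + 9).
The quadratic p^2 - 4p + 9 has discriminant -20 < 0, so no further real roots.

p = 5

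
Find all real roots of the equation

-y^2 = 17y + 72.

Bring every term to one side: -y^2 - 17y - 72 = 0.
Factor: -1(y + 8)(y + 9) = 0.
So y = -8 or y = -9.

y = -9 or y = -8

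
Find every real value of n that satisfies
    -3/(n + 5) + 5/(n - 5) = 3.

n = -5.867 or n = 6.5337

Multiply both sides by (n + 5)(n - 5):
-3(n - 5) + 5(n + 5) = 3(n + 5)(n - 5).
Expand and collect terms: 3n^2 - 2n - 115 = 0.
By the quadratic formula, n = (2 +/- sqrt(1384)) / 6, so n ~= 6.5337 or n ~= -5.867.
Neither value makes a denominator zero (n != -5, n != 5), so both are valid.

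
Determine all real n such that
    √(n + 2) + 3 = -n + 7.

Isolate the radical: √(n + 2) = -n + 4.
Square both sides: n + 2 = (-n + 4)².
Expand and rearrange: n² - 9n + 14 = 0.
Solving gives n = 7 or n = 2.
Check each candidate in the original equation:
  n = 7: √(9) = 3, while -n + 4 = -3 — extraneous.
  n = 2: √(4) = 2, while -n + 4 = 2 — valid.

n = 2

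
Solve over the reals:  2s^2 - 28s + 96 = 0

s = 6 or s = 8

Factor: 2(s - 6)(s - 8) = 0.
So s = 6 or s = 8.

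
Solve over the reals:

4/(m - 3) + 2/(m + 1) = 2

Multiply both sides by (m - 3)(m + 1):
4(m + 1) + 2(m - 3) = 2(m - 3)(m + 1).
Expand and collect terms: 2m^2 - 10m - 4 = 0.
By the quadratic formula, m = (10 +/- sqrt(132)) / 4, so m ~= 5.3723 or m ~= -0.3723.
Neither value makes a denominator zero (m != 3, m != -1), so both are valid.

m = -0.3723 or m = 5.3723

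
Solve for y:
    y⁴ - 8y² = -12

Let u = y². The equation becomes u² - 8u + 12 = 0.
Factor: (u - 2)(u - 6) = 0, so u = 2 or u = 6.
y² = 2 gives y = ±√(2) ≈ ±1.4142.
y² = 6 gives y = ±√(6) ≈ ±2.4495.

y = -2.4495 or y = -1.4142 or y = 1.4142 or y = 2.4495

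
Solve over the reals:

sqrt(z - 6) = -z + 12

Square both sides: z - 6 = (-z + 12)^2.
Expand and rearrange: z^2 - 25z + 150 = 0.
Solving gives z = 15 or z = 10.
Check each candidate in the original equation:
  z = 15: sqrt(9) = 3, while -z + 12 = -3 — extraneous.
  z = 10: sqrt(4) = 2, while -z + 12 = 2 — valid.

z = 10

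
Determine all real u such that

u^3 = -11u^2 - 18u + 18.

u = -8.6904 or u = -3 or u = 0.6904

Rearrange: u^3 + 11u^2 + 18u - 18 = 0.
Possible rational roots are divisors of -18. Testing u = -3 gives 0, so (u + 3) is a factor.
Divide: u^3 + 11u^2 + 18u - 18 = (u + 3)(u^2 + 8u - 6).
Apply the quadratic formula to u^2 + 8u - 6 = 0: u = (-8 +/- sqrt(88))/2, i.e. u ~= 0.6904 or u ~= -8.6904.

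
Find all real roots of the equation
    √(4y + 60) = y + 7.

Square both sides: 4y + 60 = (y + 7)².
Expand and rearrange: y² + 10y - 11 = 0.
Solving gives y = 1 or y = -11.
Check each candidate in the original equation:
  y = 1: √(64) = 8, while y + 7 = 8 — valid.
  y = -11: √(16) = 4, while y + 7 = -4 — extraneous.

y = 1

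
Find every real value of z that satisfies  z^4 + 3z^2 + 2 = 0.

Let u = z^2. The equation becomes u^2 + 3u + 2 = 0.
Factor: (u + 1)(u + 2) = 0, so u = -1 or u = -2.
z^2 = -1 < 0 has no real solution.
z^2 = -2 < 0 has no real solution.

No real solutions.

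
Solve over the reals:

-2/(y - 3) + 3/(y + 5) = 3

y = -3.8929 or y = 2.2263

Multiply both sides by (y - 3)(y + 5):
-2(y + 5) + 3(y - 3) = 3(y - 3)(y + 5).
Expand and collect terms: 3y² + 5y - 26 = 0.
By the quadratic formula, y = (-5 ± √337) / 6, so y ≈ 2.2263 or y ≈ -3.8929.
Neither value makes a denominator zero (y ≠ 3, y ≠ -5), so both are valid.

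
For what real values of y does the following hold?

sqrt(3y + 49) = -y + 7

y = 0

Square both sides: 3y + 49 = (-y + 7)^2.
Expand and rearrange: y^2 - 17y = 0.
Solving gives y = 17 or y = 0.
Check each candidate in the original equation:
  y = 17: sqrt(100) = 10, while -y + 7 = -10 — extraneous.
  y = 0: sqrt(49) = 7, while -y + 7 = 7 — valid.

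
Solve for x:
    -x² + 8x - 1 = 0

Discriminant: (8)² − 4·(-1)·(-1) = 60.
Quadratic formula: x = (-8 ± √60) / (-2).
So x = 4 - √(15) ≈ 0.127 or x = √(15) + 4 ≈ 7.873.

x = 0.127 or x = 7.873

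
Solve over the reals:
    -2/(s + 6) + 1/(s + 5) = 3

Multiply both sides by (s + 6)(s + 5):
-2(s + 5) + (s + 6) = 3(s + 6)(s + 5).
Expand and collect terms: 3s^2 + 34s + 94 = 0.
By the quadratic formula, s = (-34 +/- sqrt(28)) / 6, so s ~= -4.7847 or s ~= -6.5486.
Neither value makes a denominator zero (s != -6, s != -5), so both are valid.

s = -6.5486 or s = -4.7847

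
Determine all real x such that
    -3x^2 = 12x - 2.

x = -4.1602 or x = 0.1602

Rearrange to standard form: -3x^2 - 12x + 2 = 0.
Discriminant: (-12)^2 - 4*(-3)*2 = 168.
Quadratic formula: x = (12 +/- sqrt(168)) / (-6).
So x = -sqrt(42)/3 - 2 ~= -4.1602 or x = -2 + sqrt(42)/3 ~= 0.1602.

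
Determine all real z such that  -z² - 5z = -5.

Rearrange to standard form: -z² - 5z + 5 = 0.
Discriminant: (-5)² − 4·(-1)·5 = 45.
Quadratic formula: z = (5 ± √45) / (-2).
So z = -3·√(5)/2 - 5/2 ≈ -5.8541 or z = -5/2 + 3·√(5)/2 ≈ 0.8541.

z = -5.8541 or z = 0.8541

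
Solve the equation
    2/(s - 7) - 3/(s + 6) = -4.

s = -5.218 or s = 6.468

Multiply both sides by (s - 7)(s + 6):
2(s + 6) - 3(s - 7) = -4(s - 7)(s + 6).
Expand and collect terms: -4s^2 + 5s + 135 = 0.
By the quadratic formula, s = (-5 +/- sqrt(2185)) / -8, so s ~= -5.218 or s ~= 6.468.
Neither value makes a denominator zero (s != 7, s != -6), so both are valid.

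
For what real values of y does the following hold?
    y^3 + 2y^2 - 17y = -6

Rearrange: y^3 + 2y^2 - 17y + 6 = 0.
Possible rational roots are divisors of 6. Testing y = 3 gives 0, so (y - 3) is a factor.
Divide: y^3 + 2y^2 - 17y + 6 = (y - 3)(y^2 + 5y - 2).
Apply the quadratic formula to y^2 + 5y - 2 = 0: y = (-5 +/- sqrt(33))/2, i.e. y ~= 0.3723 or y ~= -5.3723.

y = -5.3723 or y = 0.3723 or y = 3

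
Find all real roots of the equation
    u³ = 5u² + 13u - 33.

Rearrange: u³ - 5u² - 13u + 33 = 0.
Possible rational roots are divisors of 33. Testing u = -3 gives 0, so (u + 3) is a factor.
Divide: u³ - 5u² - 13u + 33 = (u + 3)(u² - 8u + 11).
Apply the quadratic formula to u² - 8u + 11 = 0: u = (8 ± √20)/2, i.e. u ≈ 6.2361 or u ≈ 1.7639.

u = -3 or u = 1.7639 or u = 6.2361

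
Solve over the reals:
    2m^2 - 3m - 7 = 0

Discriminant: (-3)^2 - 4*2*(-7) = 65.
Quadratic formula: m = (3 +/- sqrt(65)) / 4.
So m = 3/4 + sqrt(65)/4 ~= 2.7656 or m = 3/4 - sqrt(65)/4 ~= -1.2656.

m = -1.2656 or m = 2.7656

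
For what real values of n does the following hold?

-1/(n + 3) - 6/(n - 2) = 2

Multiply both sides by (n + 3)(n - 2):
-(n - 2) - 6(n + 3) = 2(n + 3)(n - 2).
Expand and collect terms: 2n² + 9n + 4 = 0.
Factor or apply the quadratic formula: n = -0.5 or n = -4.
Neither value makes a denominator zero (n ≠ -3, n ≠ 2), so both are valid.

n = -4 or n = -0.5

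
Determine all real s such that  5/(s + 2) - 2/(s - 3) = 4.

s = -0.5447 or s = 2.2947

Multiply both sides by (s + 2)(s - 3):
5(s - 3) - 2(s + 2) = 4(s + 2)(s - 3).
Expand and collect terms: 4s² - 7s - 5 = 0.
By the quadratic formula, s = (7 ± √129) / 8, so s ≈ 2.2947 or s ≈ -0.5447.
Neither value makes a denominator zero (s ≠ -2, s ≠ 3), so both are valid.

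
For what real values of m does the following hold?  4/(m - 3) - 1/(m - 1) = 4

Multiply both sides by (m - 3)(m - 1):
4(m - 1) - (m - 3) = 4(m - 3)(m - 1).
Expand and collect terms: 4m^2 - 19m + 13 = 0.
By the quadratic formula, m = (19 +/- sqrt(153)) / 8, so m ~= 3.9212 or m ~= 0.8288.
Neither value makes a denominator zero (m != 3, m != 1), so both are valid.

m = 0.8288 or m = 3.9212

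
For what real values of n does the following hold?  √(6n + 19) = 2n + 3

n = 1

Square both sides: 6n + 19 = (2n + 3)².
Expand and rearrange: 4n² + 6n - 10 = 0.
Solving gives n = 1 or n = -2.5.
Check each candidate in the original equation:
  n = 1: √(25) = 5, while 2n + 3 = 5 — valid.
  n = -2.5: √(4) = 2, while 2n + 3 = -2 — extraneous.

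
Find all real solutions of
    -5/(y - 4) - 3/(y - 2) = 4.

Multiply both sides by (y - 4)(y - 2):
-5(y - 2) - 3(y - 4) = 4(y - 4)(y - 2).
Expand and collect terms: 4y^2 - 16y + 10 = 0.
By the quadratic formula, y = (16 +/- sqrt(96)) / 8, so y ~= 3.2247 or y ~= 0.7753.
Neither value makes a denominator zero (y != 4, y != 2), so both are valid.

y = 0.7753 or y = 3.2247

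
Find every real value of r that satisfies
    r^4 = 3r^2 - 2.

Let u = r^2. The equation becomes u^2 - 3u + 2 = 0.
Factor: (u - 2)(u - 1) = 0, so u = 2 or u = 1.
r^2 = 2 gives r = +/-sqrt(2) ~= +/-1.4142.
r^2 = 1 gives r = +/-1.

r = -1.4142 or r = -1 or r = 1 or r = 1.4142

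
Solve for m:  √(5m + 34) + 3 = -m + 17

Isolate the radical: √(5m + 34) = -m + 14.
Square both sides: 5m + 34 = (-m + 14)².
Expand and rearrange: m² - 33m + 162 = 0.
Solving gives m = 27 or m = 6.
Check each candidate in the original equation:
  m = 27: √(169) = 13, while -m + 14 = -13 — extraneous.
  m = 6: √(64) = 8, while -m + 14 = 8 — valid.

m = 6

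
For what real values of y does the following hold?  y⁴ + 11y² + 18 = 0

Let u = y². The equation becomes u² + 11u + 18 = 0.
Factor: (u + 9)(u + 2) = 0, so u = -9 or u = -2.
y² = -9 < 0 has no real solution.
y² = -2 < 0 has no real solution.

No real solutions.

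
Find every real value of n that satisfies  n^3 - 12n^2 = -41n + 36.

Rearrange: n^3 - 12n^2 + 41n - 36 = 0.
Possible rational roots are divisors of -36. Testing n = 4 gives 0, so (n - 4) is a factor.
Divide: n^3 - 12n^2 + 41n - 36 = (n - 4)(n^2 - 8n + 9).
Apply the quadratic formula to n^2 - 8n + 9 = 0: n = (8 +/- sqrt(28))/2, i.e. n ~= 6.6458 or n ~= 1.3542.

n = 1.3542 or n = 4 or n = 6.6458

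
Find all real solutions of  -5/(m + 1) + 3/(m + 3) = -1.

m = -4.1623 or m = 2.1623

Multiply both sides by (m + 1)(m + 3):
-5(m + 3) + 3(m + 1) = -(m + 1)(m + 3).
Expand and collect terms: -m² - 2m + 9 = 0.
By the quadratic formula, m = (2 ± √40) / -2, so m ≈ -4.1623 or m ≈ 2.1623.
Neither value makes a denominator zero (m ≠ -1, m ≠ -3), so both are valid.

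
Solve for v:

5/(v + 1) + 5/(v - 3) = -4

Multiply both sides by (v + 1)(v - 3):
5(v - 3) + 5(v + 1) = -4(v + 1)(v - 3).
Expand and collect terms: -4v² - 2v + 22 = 0.
By the quadratic formula, v = (2 ± √356) / -8, so v ≈ -2.6085 or v ≈ 2.1085.
Neither value makes a denominator zero (v ≠ -1, v ≠ 3), so both are valid.

v = -2.6085 or v = 2.1085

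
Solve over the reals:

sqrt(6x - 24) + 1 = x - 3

Isolate the radical: sqrt(6x - 24) = x - 4.
Square both sides: 6x - 24 = (x - 4)^2.
Expand and rearrange: x^2 - 14x + 40 = 0.
Solving gives x = 10 or x = 4.
Check each candidate in the original equation:
  x = 10: sqrt(36) = 6, while x - 4 = 6 — valid.
  x = 4: sqrt(0) = 0, while x - 4 = 0 — valid.

x = 4 or x = 10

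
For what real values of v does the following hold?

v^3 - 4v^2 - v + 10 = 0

Possible rational roots are divisors of 10. Testing v = 2 gives 0, so (v - 2) is a factor.
Divide: v^3 - 4v^2 - v + 10 = (v - 2)(v^2 - 2v - 5).
Apply the quadratic formula to v^2 - 2v - 5 = 0: v = (2 +/- sqrt(24))/2, i.e. v ~= 3.4495 or v ~= -1.4495.

v = -1.4495 or v = 2 or v = 3.4495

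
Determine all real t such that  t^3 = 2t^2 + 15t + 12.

Rearrange: t^3 - 2t^2 - 15t - 12 = 0.
Possible rational roots are divisors of -12. Testing t = -1 gives 0, so (t + 1) is a factor.
Divide: t^3 - 2t^2 - 15t - 12 = (t + 1)(t^2 - 3t - 12).
Apply the quadratic formula to t^2 - 3t - 12 = 0: t = (3 +/- sqrt(57))/2, i.e. t ~= 5.2749 or t ~= -2.2749.

t = -2.2749 or t = -1 or t = 5.2749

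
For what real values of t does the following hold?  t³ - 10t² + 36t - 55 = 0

Possible rational roots are divisors of -55. Testing t = 5 gives 0, so (t - 5) is a factor.
Divide: t³ - 10t² + 36t - 55 = (t - 5)(t² - 5t + 11).
The quadratic t² - 5t + 11 has discriminant -19 < 0, so no further real roots.

t = 5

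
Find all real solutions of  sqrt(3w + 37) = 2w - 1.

w = 4

Square both sides: 3w + 37 = (2w - 1)^2.
Expand and rearrange: 4w^2 - 7w - 36 = 0.
Solving gives w = 4 or w = -2.25.
Check each candidate in the original equation:
  w = 4: sqrt(49) = 7, while 2w - 1 = 7 — valid.
  w = -2.25: sqrt(30.25) = 5.5, while 2w - 1 = -5.5 — extraneous.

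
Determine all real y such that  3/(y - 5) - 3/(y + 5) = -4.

y = -4.1833 or y = 4.1833

Multiply both sides by (y - 5)(y + 5):
3(y + 5) - 3(y - 5) = -4(y - 5)(y + 5).
Expand and collect terms: -4y² + 70 = 0.
By the quadratic formula, y = (0 ± √1120) / -8, so y ≈ -4.1833 or y ≈ 4.1833.
Neither value makes a denominator zero (y ≠ 5, y ≠ -5), so both are valid.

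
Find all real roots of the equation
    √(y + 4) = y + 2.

y = 0

Square both sides: y + 4 = (y + 2)².
Expand and rearrange: y² + 3y = 0.
Solving gives y = 0 or y = -3.
Check each candidate in the original equation:
  y = 0: √(4) = 2, while y + 2 = 2 — valid.
  y = -3: √(1) = 1, while y + 2 = -1 — extraneous.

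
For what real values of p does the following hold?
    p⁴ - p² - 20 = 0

Let u = p². The equation becomes u² - u - 20 = 0.
Factor: (u + 4)(u - 5) = 0, so u = -4 or u = 5.
p² = -4 < 0 has no real solution.
p² = 5 gives p = ±√(5) ≈ ±2.2361.

p = -2.2361 or p = 2.2361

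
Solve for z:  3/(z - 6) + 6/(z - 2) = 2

Multiply both sides by (z - 6)(z - 2):
3(z - 2) + 6(z - 6) = 2(z - 6)(z - 2).
Expand and collect terms: 2z² - 25z + 66 = 0.
By the quadratic formula, z = (25 ± √97) / 4, so z ≈ 8.7122 or z ≈ 3.7878.
Neither value makes a denominator zero (z ≠ 6, z ≠ 2), so both are valid.

z = 3.7878 or z = 8.7122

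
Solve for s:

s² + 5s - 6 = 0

Factor: (s + 6)(s - 1) = 0.
So s = -6 or s = 1.

s = -6 or s = 1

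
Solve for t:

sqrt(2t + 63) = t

t = 9

Square both sides: 2t + 63 = (t)^2.
Expand and rearrange: t^2 - 2t - 63 = 0.
Solving gives t = 9 or t = -7.
Check each candidate in the original equation:
  t = 9: sqrt(81) = 9, while t = 9 — valid.
  t = -7: sqrt(49) = 7, while t = -7 — extraneous.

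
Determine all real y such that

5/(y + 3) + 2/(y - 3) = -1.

Multiply both sides by (y + 3)(y - 3):
5(y - 3) + 2(y + 3) = -(y + 3)(y - 3).
Expand and collect terms: -y^2 - 7y + 18 = 0.
Factor or apply the quadratic formula: y = -9 or y = 2.
Neither value makes a denominator zero (y != -3, y != 3), so both are valid.

y = -9 or y = 2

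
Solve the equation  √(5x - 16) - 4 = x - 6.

x = 4 or x = 5

Isolate the radical: √(5x - 16) = x - 2.
Square both sides: 5x - 16 = (x - 2)².
Expand and rearrange: x² - 9x + 20 = 0.
Solving gives x = 5 or x = 4.
Check each candidate in the original equation:
  x = 5: √(9) = 3, while x - 2 = 3 — valid.
  x = 4: √(4) = 2, while x - 2 = 2 — valid.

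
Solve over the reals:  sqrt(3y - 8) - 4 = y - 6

y = 3 or y = 4

Isolate the radical: sqrt(3y - 8) = y - 2.
Square both sides: 3y - 8 = (y - 2)^2.
Expand and rearrange: y^2 - 7y + 12 = 0.
Solving gives y = 4 or y = 3.
Check each candidate in the original equation:
  y = 4: sqrt(4) = 2, while y - 2 = 2 — valid.
  y = 3: sqrt(1) = 1, while y - 2 = 1 — valid.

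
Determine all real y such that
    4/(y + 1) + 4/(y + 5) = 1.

y = -3.4721 or y = 5.4721

Multiply both sides by (y + 1)(y + 5):
4(y + 5) + 4(y + 1) = (y + 1)(y + 5).
Expand and collect terms: y² - 2y - 19 = 0.
By the quadratic formula, y = (2 ± √80) / 2, so y ≈ 5.4721 or y ≈ -3.4721.
Neither value makes a denominator zero (y ≠ -1, y ≠ -5), so both are valid.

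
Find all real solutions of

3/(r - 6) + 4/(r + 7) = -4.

r = -8.0564 or r = 5.3064

Multiply both sides by (r - 6)(r + 7):
3(r + 7) + 4(r - 6) = -4(r - 6)(r + 7).
Expand and collect terms: -4r^2 - 11r + 171 = 0.
By the quadratic formula, r = (11 +/- sqrt(2857)) / -8, so r ~= -8.0564 or r ~= 5.3064.
Neither value makes a denominator zero (r != 6, r != -7), so both are valid.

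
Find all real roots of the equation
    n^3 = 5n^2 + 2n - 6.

n = -1.1623 or n = 1 or n = 5.1623

Rearrange: n^3 - 5n^2 - 2n + 6 = 0.
Possible rational roots are divisors of 6. Testing n = 1 gives 0, so (n - 1) is a factor.
Divide: n^3 - 5n^2 - 2n + 6 = (n - 1)(n^2 - 4n - 6).
Apply the quadratic formula to n^2 - 4n - 6 = 0: n = (4 +/- sqrt(40))/2, i.e. n ~= 5.1623 or n ~= -1.1623.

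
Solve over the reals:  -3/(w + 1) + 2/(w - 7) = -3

w = 0.1071 or w = 6.2263

Multiply both sides by (w + 1)(w - 7):
-3(w - 7) + 2(w + 1) = -3(w + 1)(w - 7).
Expand and collect terms: -3w² + 19w - 2 = 0.
By the quadratic formula, w = (-19 ± √337) / -6, so w ≈ 0.1071 or w ≈ 6.2263.
Neither value makes a denominator zero (w ≠ -1, w ≠ 7), so both are valid.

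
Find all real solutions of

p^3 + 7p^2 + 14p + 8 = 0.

Possible rational roots are divisors of 8. Testing p = -1 gives 0, so (p + 1) is a factor.
Divide: p^3 + 7p^2 + 14p + 8 = (p + 1)(p^2 + 6p + 8).
Factor the quadratic: p = -2 or p = -4.

p = -4 or p = -2 or p = -1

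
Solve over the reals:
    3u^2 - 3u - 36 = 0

u = -3 or u = 4

Factor: 3(u + 3)(u - 4) = 0.
So u = -3 or u = 4.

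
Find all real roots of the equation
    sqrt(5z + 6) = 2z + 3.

z = -1 or z = -0.75

Square both sides: 5z + 6 = (2z + 3)^2.
Expand and rearrange: 4z^2 + 7z + 3 = 0.
Solving gives z = -0.75 or z = -1.
Check each candidate in the original equation:
  z = -0.75: sqrt(2.25) = 1.5, while 2z + 3 = 1.5 — valid.
  z = -1: sqrt(1) = 1, while 2z + 3 = 1 — valid.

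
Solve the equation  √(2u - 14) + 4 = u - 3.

u = 7 or u = 9

Isolate the radical: √(2u - 14) = u - 7.
Square both sides: 2u - 14 = (u - 7)².
Expand and rearrange: u² - 16u + 63 = 0.
Solving gives u = 9 or u = 7.
Check each candidate in the original equation:
  u = 9: √(4) = 2, while u - 7 = 2 — valid.
  u = 7: √(0) = 0, while u - 7 = 0 — valid.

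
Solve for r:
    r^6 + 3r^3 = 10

r = -1.71 or r = 1.2599

Let u = r^3. The equation becomes u^2 + 3u - 10 = 0.
Factor: (u + 5)(u - 2) = 0, so u = -5 or u = 2.
r^3 = -5 gives r = -(5)^(1/3) ~= -1.71.
r^3 = 2 gives r = (2)^(1/3) ~= 1.2599.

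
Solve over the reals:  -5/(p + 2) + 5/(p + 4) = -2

p = -5.4495 or p = -0.5505

Multiply both sides by (p + 2)(p + 4):
-5(p + 4) + 5(p + 2) = -2(p + 2)(p + 4).
Expand and collect terms: -2p^2 - 12p - 6 = 0.
By the quadratic formula, p = (12 +/- sqrt(96)) / -4, so p ~= -5.4495 or p ~= -0.5505.
Neither value makes a denominator zero (p != -2, p != -4), so both are valid.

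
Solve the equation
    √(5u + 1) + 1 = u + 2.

Isolate the radical: √(5u + 1) = u + 1.
Square both sides: 5u + 1 = (u + 1)².
Expand and rearrange: u² - 3u = 0.
Solving gives u = 3 or u = 0.
Check each candidate in the original equation:
  u = 3: √(16) = 4, while u + 1 = 4 — valid.
  u = 0: √(1) = 1, while u + 1 = 1 — valid.

u = 0 or u = 3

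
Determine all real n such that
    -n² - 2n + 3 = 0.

n = -3 or n = 1

Factor: -1(n - 1)(n + 3) = 0.
So n = 1 or n = -3.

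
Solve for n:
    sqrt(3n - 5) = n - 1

Square both sides: 3n - 5 = (n - 1)^2.
Expand and rearrange: n^2 - 5n + 6 = 0.
Solving gives n = 3 or n = 2.
Check each candidate in the original equation:
  n = 3: sqrt(4) = 2, while n - 1 = 2 — valid.
  n = 2: sqrt(1) = 1, while n - 1 = 1 — valid.

n = 2 or n = 3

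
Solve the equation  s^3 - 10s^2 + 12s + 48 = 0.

s = -1.5826 or s = 4 or s = 7.5826

Possible rational roots are divisors of 48. Testing s = 4 gives 0, so (s - 4) is a factor.
Divide: s^3 - 10s^2 + 12s + 48 = (s - 4)(s^2 - 6s - 12).
Apply the quadratic formula to s^2 - 6s - 12 = 0: s = (6 +/- sqrt(84))/2, i.e. s ~= 7.5826 or s ~= -1.5826.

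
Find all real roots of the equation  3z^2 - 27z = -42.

z = 2 or z = 7

Bring every term to one side: 3z^2 - 27z + 42 = 0.
Factor: 3(z - 7)(z - 2) = 0.
So z = 7 or z = 2.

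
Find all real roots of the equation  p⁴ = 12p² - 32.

Let u = p². The equation becomes u² - 12u + 32 = 0.
Factor: (u - 8)(u - 4) = 0, so u = 8 or u = 4.
p² = 8 gives p = ±2·√(2) ≈ ±2.8284.
p² = 4 gives p = ±2.

p = -2.8284 or p = -2 or p = 2 or p = 2.8284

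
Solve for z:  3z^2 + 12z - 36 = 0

z = -6 or z = 2

Factor: 3(z - 2)(z + 6) = 0.
So z = 2 or z = -6.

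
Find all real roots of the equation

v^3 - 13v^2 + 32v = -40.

v = -0.899 or v = 5 or v = 8.899

Rearrange: v^3 - 13v^2 + 32v + 40 = 0.
Possible rational roots are divisors of 40. Testing v = 5 gives 0, so (v - 5) is a factor.
Divide: v^3 - 13v^2 + 32v + 40 = (v - 5)(v^2 - 8v - 8).
Apply the quadratic formula to v^2 - 8v - 8 = 0: v = (8 +/- sqrt(96))/2, i.e. v ~= 8.899 or v ~= -0.899.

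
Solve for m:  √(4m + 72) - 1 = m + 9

m = -2

Isolate the radical: √(4m + 72) = m + 10.
Square both sides: 4m + 72 = (m + 10)².
Expand and rearrange: m² + 16m + 28 = 0.
Solving gives m = -2 or m = -14.
Check each candidate in the original equation:
  m = -2: √(64) = 8, while m + 10 = 8 — valid.
  m = -14: √(16) = 4, while m + 10 = -4 — extraneous.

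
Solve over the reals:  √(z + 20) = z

z = 5

Square both sides: z + 20 = (z)².
Expand and rearrange: z² - z - 20 = 0.
Solving gives z = 5 or z = -4.
Check each candidate in the original equation:
  z = 5: √(25) = 5, while z = 5 — valid.
  z = -4: √(16) = 4, while z = -4 — extraneous.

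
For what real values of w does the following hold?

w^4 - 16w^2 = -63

w = -3 or w = -2.6458 or w = 2.6458 or w = 3

Let u = w^2. The equation becomes u^2 - 16u + 63 = 0.
Factor: (u - 7)(u - 9) = 0, so u = 7 or u = 9.
w^2 = 7 gives w = +/-sqrt(7) ~= +/-2.6458.
w^2 = 9 gives w = +/-3.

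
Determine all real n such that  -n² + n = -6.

Bring every term to one side: -n² + n + 6 = 0.
Factor: -1(n - 3)(n + 2) = 0.
So n = 3 or n = -2.

n = -2 or n = 3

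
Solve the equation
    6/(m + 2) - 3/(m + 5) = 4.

Multiply both sides by (m + 2)(m + 5):
6(m + 5) - 3(m + 2) = 4(m + 2)(m + 5).
Expand and collect terms: 4m^2 + 25m + 16 = 0.
By the quadratic formula, m = (-25 +/- sqrt(369)) / 8, so m ~= -0.7238 or m ~= -5.5262.
Neither value makes a denominator zero (m != -2, m != -5), so both are valid.

m = -5.5262 or m = -0.7238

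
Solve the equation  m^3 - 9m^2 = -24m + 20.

Rearrange: m^3 - 9m^2 + 24m - 20 = 0.
Possible rational roots are divisors of -20. Testing m = 5 gives 0, so (m - 5) is a factor.
Divide: m^3 - 9m^2 + 24m - 20 = (m - 5)(m^2 - 4m + 4).
The quadratic has the repeated root m = 2.

m = 2 or m = 5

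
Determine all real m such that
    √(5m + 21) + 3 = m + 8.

Isolate the radical: √(5m + 21) = m + 5.
Square both sides: 5m + 21 = (m + 5)².
Expand and rearrange: m² + 5m + 4 = 0.
Solving gives m = -1 or m = -4.
Check each candidate in the original equation:
  m = -1: √(16) = 4, while m + 5 = 4 — valid.
  m = -4: √(1) = 1, while m + 5 = 1 — valid.

m = -4 or m = -1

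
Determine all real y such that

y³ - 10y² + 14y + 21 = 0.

y = -0.8875 or y = 3 or y = 7.8875

Possible rational roots are divisors of 21. Testing y = 3 gives 0, so (y - 3) is a factor.
Divide: y³ - 10y² + 14y + 21 = (y - 3)(y² - 7y - 7).
Apply the quadratic formula to y² - 7y - 7 = 0: y = (7 ± √77)/2, i.e. y ≈ 7.8875 or y ≈ -0.8875.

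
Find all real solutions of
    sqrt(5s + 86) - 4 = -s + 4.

s = -1

Isolate the radical: sqrt(5s + 86) = -s + 8.
Square both sides: 5s + 86 = (-s + 8)^2.
Expand and rearrange: s^2 - 21s - 22 = 0.
Solving gives s = 22 or s = -1.
Check each candidate in the original equation:
  s = 22: sqrt(196) = 14, while -s + 8 = -14 — extraneous.
  s = -1: sqrt(81) = 9, while -s + 8 = 9 — valid.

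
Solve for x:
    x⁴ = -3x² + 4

Let u = x². The equation becomes u² + 3u - 4 = 0.
Factor: (u - 1)(u + 4) = 0, so u = 1 or u = -4.
x² = 1 gives x = ±1.
x² = -4 < 0 has no real solution.

x = -1 or x = 1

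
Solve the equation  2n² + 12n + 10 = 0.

Factor: 2(n + 1)(n + 5) = 0.
So n = -1 or n = -5.

n = -5 or n = -1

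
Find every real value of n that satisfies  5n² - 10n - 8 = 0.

n = -0.6125 or n = 2.6125

Discriminant: (-10)² − 4·5·(-8) = 260.
Quadratic formula: n = (10 ± √260) / 10.
So n = 1 + √(65)/5 ≈ 2.6125 or n = 1 - √(65)/5 ≈ -0.6125.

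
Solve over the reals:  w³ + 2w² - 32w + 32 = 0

w = -7.1231 or w = 1.1231 or w = 4

Possible rational roots are divisors of 32. Testing w = 4 gives 0, so (w - 4) is a factor.
Divide: w³ + 2w² - 32w + 32 = (w - 4)(w² + 6w - 8).
Apply the quadratic formula to w² + 6w - 8 = 0: w = (-6 ± √68)/2, i.e. w ≈ 1.1231 or w ≈ -7.1231.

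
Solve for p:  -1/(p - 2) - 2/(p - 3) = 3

p = 1.4226 or p = 2.5774

Multiply both sides by (p - 2)(p - 3):
-(p - 3) - 2(p - 2) = 3(p - 2)(p - 3).
Expand and collect terms: 3p² - 12p + 11 = 0.
By the quadratic formula, p = (12 ± √12) / 6, so p ≈ 2.5774 or p ≈ 1.4226.
Neither value makes a denominator zero (p ≠ 2, p ≠ 3), so both are valid.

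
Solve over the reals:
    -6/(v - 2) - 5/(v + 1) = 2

v = -5.2604 or v = 0.7604

Multiply both sides by (v - 2)(v + 1):
-6(v + 1) - 5(v - 2) = 2(v - 2)(v + 1).
Expand and collect terms: 2v^2 + 9v - 8 = 0.
By the quadratic formula, v = (-9 +/- sqrt(145)) / 4, so v ~= 0.7604 or v ~= -5.2604.
Neither value makes a denominator zero (v != 2, v != -1), so both are valid.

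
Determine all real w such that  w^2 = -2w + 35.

w = -7 or w = 5

Bring every term to one side: w^2 + 2w - 35 = 0.
Factor: (w - 5)(w + 7) = 0.
So w = 5 or w = -7.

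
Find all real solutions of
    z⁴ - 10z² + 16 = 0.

z = -2.8284 or z = -1.4142 or z = 1.4142 or z = 2.8284

Let u = z². The equation becomes u² - 10u + 16 = 0.
Factor: (u - 2)(u - 8) = 0, so u = 2 or u = 8.
z² = 2 gives z = ±√(2) ≈ ±1.4142.
z² = 8 gives z = ±2·√(2) ≈ ±2.8284.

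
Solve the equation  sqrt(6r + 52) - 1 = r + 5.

r = 2

Isolate the radical: sqrt(6r + 52) = r + 6.
Square both sides: 6r + 52 = (r + 6)^2.
Expand and rearrange: r^2 + 6r - 16 = 0.
Solving gives r = 2 or r = -8.
Check each candidate in the original equation:
  r = 2: sqrt(64) = 8, while r + 6 = 8 — valid.
  r = -8: sqrt(4) = 2, while r + 6 = -2 — extraneous.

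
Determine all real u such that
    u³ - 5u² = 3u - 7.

u = -1.3166 or u = 1 or u = 5.3166

Rearrange: u³ - 5u² - 3u + 7 = 0.
Possible rational roots are divisors of 7. Testing u = 1 gives 0, so (u - 1) is a factor.
Divide: u³ - 5u² - 3u + 7 = (u - 1)(u² - 4u - 7).
Apply the quadratic formula to u² - 4u - 7 = 0: u = (4 ± √44)/2, i.e. u ≈ 5.3166 or u ≈ -1.3166.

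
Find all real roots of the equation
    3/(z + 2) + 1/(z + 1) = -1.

Multiply both sides by (z + 2)(z + 1):
3(z + 1) + (z + 2) = -(z + 2)(z + 1).
Expand and collect terms: -z^2 - 7z - 7 = 0.
By the quadratic formula, z = (7 +/- sqrt(21)) / -2, so z ~= -5.7913 or z ~= -1.2087.
Neither value makes a denominator zero (z != -2, z != -1), so both are valid.

z = -5.7913 or z = -1.2087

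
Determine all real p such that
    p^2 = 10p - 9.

p = 1 or p = 9

Bring every term to one side: p^2 - 10p + 9 = 0.
Factor: (p - 1)(p - 9) = 0.
So p = 1 or p = 9.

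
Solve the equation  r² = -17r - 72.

r = -9 or r = -8

Bring every term to one side: r² + 17r + 72 = 0.
Factor: (r + 9)(r + 8) = 0.
So r = -9 or r = -8.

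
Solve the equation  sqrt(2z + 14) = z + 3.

z = 1

Square both sides: 2z + 14 = (z + 3)^2.
Expand and rearrange: z^2 + 4z - 5 = 0.
Solving gives z = 1 or z = -5.
Check each candidate in the original equation:
  z = 1: sqrt(16) = 4, while z + 3 = 4 — valid.
  z = -5: sqrt(4) = 2, while z + 3 = -2 — extraneous.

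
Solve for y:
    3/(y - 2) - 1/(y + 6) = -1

y = -4 or y = -2

Multiply both sides by (y - 2)(y + 6):
3(y + 6) - (y - 2) = -(y - 2)(y + 6).
Expand and collect terms: -y² - 6y - 8 = 0.
Factor or apply the quadratic formula: y = -4 or y = -2.
Neither value makes a denominator zero (y ≠ 2, y ≠ -6), so both are valid.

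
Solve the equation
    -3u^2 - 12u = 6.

u = -3.4142 or u = -0.5858

Rearrange to standard form: -3u^2 - 12u - 6 = 0.
Discriminant: (-12)^2 - 4*(-3)*(-6) = 72.
Quadratic formula: u = (12 +/- sqrt(72)) / (-6).
So u = -2 - sqrt(2) ~= -3.4142 or u = -2 + sqrt(2) ~= -0.5858.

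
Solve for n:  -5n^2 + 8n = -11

n = -0.8852 or n = 2.4852

Rearrange to standard form: -5n^2 + 8n + 11 = 0.
Discriminant: (8)^2 - 4*(-5)*11 = 284.
Quadratic formula: n = (-8 +/- sqrt(284)) / (-10).
So n = 4/5 - sqrt(71)/5 ~= -0.8852 or n = 4/5 + sqrt(71)/5 ~= 2.4852.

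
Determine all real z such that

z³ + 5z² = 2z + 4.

Rearrange: z³ + 5z² - 2z - 4 = 0.
Possible rational roots are divisors of -4. Testing z = 1 gives 0, so (z - 1) is a factor.
Divide: z³ + 5z² - 2z - 4 = (z - 1)(z² + 6z + 4).
Apply the quadratic formula to z² + 6z + 4 = 0: z = (-6 ± √20)/2, i.e. z ≈ -0.7639 or z ≈ -5.2361.

z = -5.2361 or z = -0.7639 or z = 1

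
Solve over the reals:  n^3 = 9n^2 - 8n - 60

Rearrange: n^3 - 9n^2 + 8n + 60 = 0.
Possible rational roots are divisors of 60. Testing n = 5 gives 0, so (n - 5) is a factor.
Divide: n^3 - 9n^2 + 8n + 60 = (n - 5)(n^2 - 4n - 12).
Factor the quadratic: n = 6 or n = -2.

n = -2 or n = 5 or n = 6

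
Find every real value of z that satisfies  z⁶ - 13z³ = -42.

Let u = z³. The equation becomes u² - 13u + 42 = 0.
Factor: (u - 7)(u - 6) = 0, so u = 7 or u = 6.
z³ = 7 gives z = ∛(7) ≈ 1.9129.
z³ = 6 gives z = ∛(6) ≈ 1.8171.

z = 1.8171 or z = 1.9129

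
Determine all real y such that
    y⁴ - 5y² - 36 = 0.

y = -3 or y = 3

Let u = y². The equation becomes u² - 5u - 36 = 0.
Factor: (u - 9)(u + 4) = 0, so u = 9 or u = -4.
y² = 9 gives y = ±3.
y² = -4 < 0 has no real solution.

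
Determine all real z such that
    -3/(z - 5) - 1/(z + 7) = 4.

Multiply both sides by (z - 5)(z + 7):
-3(z + 7) - (z - 5) = 4(z - 5)(z + 7).
Expand and collect terms: 4z² + 12z - 124 = 0.
By the quadratic formula, z = (-12 ± √2128) / 8, so z ≈ 4.2663 or z ≈ -7.2663.
Neither value makes a denominator zero (z ≠ 5, z ≠ -7), so both are valid.

z = -7.2663 or z = 4.2663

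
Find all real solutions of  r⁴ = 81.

Let u = r². The equation becomes u² - 81 = 0.
Factor: (u + 9)(u - 9) = 0, so u = -9 or u = 9.
r² = -9 < 0 has no real solution.
r² = 9 gives r = ±3.

r = -3 or r = 3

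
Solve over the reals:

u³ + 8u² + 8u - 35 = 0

Possible rational roots are divisors of -35. Testing u = -5 gives 0, so (u + 5) is a factor.
Divide: u³ + 8u² + 8u - 35 = (u + 5)(u² + 3u - 7).
Apply the quadratic formula to u² + 3u - 7 = 0: u = (-3 ± √37)/2, i.e. u ≈ 1.5414 or u ≈ -4.5414.

u = -5 or u = -4.5414 or u = 1.5414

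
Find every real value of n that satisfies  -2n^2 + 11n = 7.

Rearrange to standard form: -2n^2 + 11n - 7 = 0.
Discriminant: (11)^2 - 4*(-2)*(-7) = 65.
Quadratic formula: n = (-11 +/- sqrt(65)) / (-4).
So n = 11/4 - sqrt(65)/4 ~= 0.7344 or n = sqrt(65)/4 + 11/4 ~= 4.7656.

n = 0.7344 or n = 4.7656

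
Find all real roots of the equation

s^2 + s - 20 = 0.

Factor: (s + 5)(s - 4) = 0.
So s = -5 or s = 4.

s = -5 or s = 4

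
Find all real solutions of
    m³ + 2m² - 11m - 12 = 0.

Possible rational roots are divisors of -12. Testing m = -4 gives 0, so (m + 4) is a factor.
Divide: m³ + 2m² - 11m - 12 = (m + 4)(m² - 2m - 3).
Factor the quadratic: m = 3 or m = -1.

m = -4 or m = -1 or m = 3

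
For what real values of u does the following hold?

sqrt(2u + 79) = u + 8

u = 1

Square both sides: 2u + 79 = (u + 8)^2.
Expand and rearrange: u^2 + 14u - 15 = 0.
Solving gives u = 1 or u = -15.
Check each candidate in the original equation:
  u = 1: sqrt(81) = 9, while u + 8 = 9 — valid.
  u = -15: sqrt(49) = 7, while u + 8 = -7 — extraneous.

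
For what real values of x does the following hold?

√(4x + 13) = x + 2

x = 3

Square both sides: 4x + 13 = (x + 2)².
Expand and rearrange: x² - 9 = 0.
Solving gives x = 3 or x = -3.
Check each candidate in the original equation:
  x = 3: √(25) = 5, while x + 2 = 5 — valid.
  x = -3: √(1) = 1, while x + 2 = -1 — extraneous.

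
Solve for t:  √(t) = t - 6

Square both sides: t = (t - 6)².
Expand and rearrange: t² - 13t + 36 = 0.
Solving gives t = 9 or t = 4.
Check each candidate in the original equation:
  t = 9: √(9) = 3, while t - 6 = 3 — valid.
  t = 4: √(4) = 2, while t - 6 = -2 — extraneous.

t = 9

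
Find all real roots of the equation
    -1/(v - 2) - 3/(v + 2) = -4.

Multiply both sides by (v - 2)(v + 2):
-(v + 2) - 3(v - 2) = -4(v - 2)(v + 2).
Expand and collect terms: -4v^2 + 4v + 12 = 0.
By the quadratic formula, v = (-4 +/- sqrt(208)) / -8, so v ~= -1.3028 or v ~= 2.3028.
Neither value makes a denominator zero (v != 2, v != -2), so both are valid.

v = -1.3028 or v = 2.3028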